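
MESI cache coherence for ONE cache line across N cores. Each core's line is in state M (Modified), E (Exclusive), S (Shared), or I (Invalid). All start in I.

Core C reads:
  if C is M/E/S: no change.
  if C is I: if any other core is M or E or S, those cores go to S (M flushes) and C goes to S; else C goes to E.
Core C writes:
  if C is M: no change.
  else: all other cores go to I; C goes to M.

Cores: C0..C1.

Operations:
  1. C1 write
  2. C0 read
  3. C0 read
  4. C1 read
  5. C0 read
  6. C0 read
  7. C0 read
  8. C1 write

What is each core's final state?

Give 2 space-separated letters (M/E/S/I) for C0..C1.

Answer: I M

Derivation:
Op 1: C1 write [C1 write: invalidate none -> C1=M] -> [I,M]
Op 2: C0 read [C0 read from I: others=['C1=M'] -> C0=S, others downsized to S] -> [S,S]
Op 3: C0 read [C0 read: already in S, no change] -> [S,S]
Op 4: C1 read [C1 read: already in S, no change] -> [S,S]
Op 5: C0 read [C0 read: already in S, no change] -> [S,S]
Op 6: C0 read [C0 read: already in S, no change] -> [S,S]
Op 7: C0 read [C0 read: already in S, no change] -> [S,S]
Op 8: C1 write [C1 write: invalidate ['C0=S'] -> C1=M] -> [I,M]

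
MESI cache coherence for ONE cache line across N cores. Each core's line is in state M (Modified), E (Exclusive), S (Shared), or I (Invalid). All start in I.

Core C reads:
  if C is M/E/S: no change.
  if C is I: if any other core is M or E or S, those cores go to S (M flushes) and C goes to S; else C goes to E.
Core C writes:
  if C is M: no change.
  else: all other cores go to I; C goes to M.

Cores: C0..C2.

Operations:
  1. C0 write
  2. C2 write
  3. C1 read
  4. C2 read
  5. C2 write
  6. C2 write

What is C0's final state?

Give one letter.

Answer: I

Derivation:
Op 1: C0 write [C0 write: invalidate none -> C0=M] -> [M,I,I]
Op 2: C2 write [C2 write: invalidate ['C0=M'] -> C2=M] -> [I,I,M]
Op 3: C1 read [C1 read from I: others=['C2=M'] -> C1=S, others downsized to S] -> [I,S,S]
Op 4: C2 read [C2 read: already in S, no change] -> [I,S,S]
Op 5: C2 write [C2 write: invalidate ['C1=S'] -> C2=M] -> [I,I,M]
Op 6: C2 write [C2 write: already M (modified), no change] -> [I,I,M]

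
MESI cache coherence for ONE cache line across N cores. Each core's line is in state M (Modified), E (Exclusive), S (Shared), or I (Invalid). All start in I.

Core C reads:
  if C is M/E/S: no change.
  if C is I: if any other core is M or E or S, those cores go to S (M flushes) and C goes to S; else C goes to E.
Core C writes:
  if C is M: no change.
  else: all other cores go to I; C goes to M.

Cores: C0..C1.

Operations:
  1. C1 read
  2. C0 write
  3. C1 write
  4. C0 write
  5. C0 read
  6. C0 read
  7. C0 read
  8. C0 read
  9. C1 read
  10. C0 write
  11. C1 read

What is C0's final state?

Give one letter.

Answer: S

Derivation:
Op 1: C1 read [C1 read from I: no other sharers -> C1=E (exclusive)] -> [I,E]
Op 2: C0 write [C0 write: invalidate ['C1=E'] -> C0=M] -> [M,I]
Op 3: C1 write [C1 write: invalidate ['C0=M'] -> C1=M] -> [I,M]
Op 4: C0 write [C0 write: invalidate ['C1=M'] -> C0=M] -> [M,I]
Op 5: C0 read [C0 read: already in M, no change] -> [M,I]
Op 6: C0 read [C0 read: already in M, no change] -> [M,I]
Op 7: C0 read [C0 read: already in M, no change] -> [M,I]
Op 8: C0 read [C0 read: already in M, no change] -> [M,I]
Op 9: C1 read [C1 read from I: others=['C0=M'] -> C1=S, others downsized to S] -> [S,S]
Op 10: C0 write [C0 write: invalidate ['C1=S'] -> C0=M] -> [M,I]
Op 11: C1 read [C1 read from I: others=['C0=M'] -> C1=S, others downsized to S] -> [S,S]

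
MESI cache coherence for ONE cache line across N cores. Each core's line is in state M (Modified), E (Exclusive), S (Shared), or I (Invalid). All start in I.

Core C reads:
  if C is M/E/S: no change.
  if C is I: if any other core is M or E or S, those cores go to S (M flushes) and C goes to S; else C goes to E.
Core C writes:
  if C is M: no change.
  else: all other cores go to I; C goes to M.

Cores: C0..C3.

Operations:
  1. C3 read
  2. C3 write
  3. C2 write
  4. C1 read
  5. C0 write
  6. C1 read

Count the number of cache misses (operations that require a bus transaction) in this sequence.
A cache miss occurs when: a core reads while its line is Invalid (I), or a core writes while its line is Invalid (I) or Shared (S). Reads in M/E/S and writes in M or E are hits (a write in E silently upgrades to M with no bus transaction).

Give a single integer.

Answer: 5

Derivation:
Op 1: C3 read [C3 read from I: no other sharers -> C3=E (exclusive)] -> [I,I,I,E] [MISS #1: read from I]
Op 2: C3 write [C3 write: invalidate none -> C3=M] -> [I,I,I,M] [hit: write from E is a silent E->M upgrade, no bus transaction]
Op 3: C2 write [C2 write: invalidate ['C3=M'] -> C2=M] -> [I,I,M,I] [MISS #2: write from I]
Op 4: C1 read [C1 read from I: others=['C2=M'] -> C1=S, others downsized to S] -> [I,S,S,I] [MISS #3: read from I]
Op 5: C0 write [C0 write: invalidate ['C1=S', 'C2=S'] -> C0=M] -> [M,I,I,I] [MISS #4: write from I]
Op 6: C1 read [C1 read from I: others=['C0=M'] -> C1=S, others downsized to S] -> [S,S,I,I] [MISS #5: read from I]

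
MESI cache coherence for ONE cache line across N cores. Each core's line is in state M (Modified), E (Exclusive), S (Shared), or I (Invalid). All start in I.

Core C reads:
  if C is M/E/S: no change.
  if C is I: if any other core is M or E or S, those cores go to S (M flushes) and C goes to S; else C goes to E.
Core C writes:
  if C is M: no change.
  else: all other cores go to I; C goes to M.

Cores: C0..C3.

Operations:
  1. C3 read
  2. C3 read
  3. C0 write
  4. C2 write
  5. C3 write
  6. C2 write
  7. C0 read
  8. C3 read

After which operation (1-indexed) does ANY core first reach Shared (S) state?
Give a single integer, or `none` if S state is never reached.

Op 1: C3 read [C3 read from I: no other sharers -> C3=E (exclusive)] -> [I,I,I,E]
Op 2: C3 read [C3 read: already in E, no change] -> [I,I,I,E]
Op 3: C0 write [C0 write: invalidate ['C3=E'] -> C0=M] -> [M,I,I,I]
Op 4: C2 write [C2 write: invalidate ['C0=M'] -> C2=M] -> [I,I,M,I]
Op 5: C3 write [C3 write: invalidate ['C2=M'] -> C3=M] -> [I,I,I,M]
Op 6: C2 write [C2 write: invalidate ['C3=M'] -> C2=M] -> [I,I,M,I]
Op 7: C0 read [C0 read from I: others=['C2=M'] -> C0=S, others downsized to S] -> [S,I,S,I]
  -> First S state at op 7; remaining ops need not be traced.

Answer: 7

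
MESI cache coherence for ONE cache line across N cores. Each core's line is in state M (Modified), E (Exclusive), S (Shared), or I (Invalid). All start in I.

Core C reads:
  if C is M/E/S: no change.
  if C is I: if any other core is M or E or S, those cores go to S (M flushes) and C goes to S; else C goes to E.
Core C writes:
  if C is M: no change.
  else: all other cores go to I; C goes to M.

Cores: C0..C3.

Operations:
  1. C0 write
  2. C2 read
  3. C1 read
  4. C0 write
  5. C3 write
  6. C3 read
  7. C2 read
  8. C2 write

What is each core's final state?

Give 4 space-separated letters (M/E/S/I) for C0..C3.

Answer: I I M I

Derivation:
Op 1: C0 write [C0 write: invalidate none -> C0=M] -> [M,I,I,I]
Op 2: C2 read [C2 read from I: others=['C0=M'] -> C2=S, others downsized to S] -> [S,I,S,I]
Op 3: C1 read [C1 read from I: others=['C0=S', 'C2=S'] -> C1=S, others downsized to S] -> [S,S,S,I]
Op 4: C0 write [C0 write: invalidate ['C1=S', 'C2=S'] -> C0=M] -> [M,I,I,I]
Op 5: C3 write [C3 write: invalidate ['C0=M'] -> C3=M] -> [I,I,I,M]
Op 6: C3 read [C3 read: already in M, no change] -> [I,I,I,M]
Op 7: C2 read [C2 read from I: others=['C3=M'] -> C2=S, others downsized to S] -> [I,I,S,S]
Op 8: C2 write [C2 write: invalidate ['C3=S'] -> C2=M] -> [I,I,M,I]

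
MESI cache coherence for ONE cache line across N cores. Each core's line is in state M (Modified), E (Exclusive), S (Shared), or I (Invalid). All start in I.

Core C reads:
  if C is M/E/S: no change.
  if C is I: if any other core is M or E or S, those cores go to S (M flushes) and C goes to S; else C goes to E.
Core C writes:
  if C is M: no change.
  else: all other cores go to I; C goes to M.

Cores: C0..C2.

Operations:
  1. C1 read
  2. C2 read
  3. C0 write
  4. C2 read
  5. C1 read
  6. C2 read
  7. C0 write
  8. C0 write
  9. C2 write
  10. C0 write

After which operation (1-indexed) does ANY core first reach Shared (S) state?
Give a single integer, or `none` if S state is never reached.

Answer: 2

Derivation:
Op 1: C1 read [C1 read from I: no other sharers -> C1=E (exclusive)] -> [I,E,I]
Op 2: C2 read [C2 read from I: others=['C1=E'] -> C2=S, others downsized to S] -> [I,S,S]
  -> First S state at op 2; remaining ops need not be traced.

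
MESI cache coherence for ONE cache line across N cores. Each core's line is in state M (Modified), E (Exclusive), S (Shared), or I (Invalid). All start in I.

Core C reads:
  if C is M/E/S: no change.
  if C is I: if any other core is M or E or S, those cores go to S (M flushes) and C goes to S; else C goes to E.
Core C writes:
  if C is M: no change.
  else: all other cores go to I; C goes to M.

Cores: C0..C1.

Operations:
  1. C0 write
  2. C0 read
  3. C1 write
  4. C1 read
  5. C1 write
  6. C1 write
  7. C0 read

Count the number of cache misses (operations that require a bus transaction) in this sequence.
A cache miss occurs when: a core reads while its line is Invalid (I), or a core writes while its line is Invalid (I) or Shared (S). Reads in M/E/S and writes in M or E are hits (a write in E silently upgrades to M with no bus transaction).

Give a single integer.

Op 1: C0 write [C0 write: invalidate none -> C0=M] -> [M,I] [MISS #1: write from I]
Op 2: C0 read [C0 read: already in M, no change] -> [M,I] [hit: read from M]
Op 3: C1 write [C1 write: invalidate ['C0=M'] -> C1=M] -> [I,M] [MISS #2: write from I]
Op 4: C1 read [C1 read: already in M, no change] -> [I,M] [hit: read from M]
Op 5: C1 write [C1 write: already M (modified), no change] -> [I,M] [hit: write from M]
Op 6: C1 write [C1 write: already M (modified), no change] -> [I,M] [hit: write from M]
Op 7: C0 read [C0 read from I: others=['C1=M'] -> C0=S, others downsized to S] -> [S,S] [MISS #3: read from I]

Answer: 3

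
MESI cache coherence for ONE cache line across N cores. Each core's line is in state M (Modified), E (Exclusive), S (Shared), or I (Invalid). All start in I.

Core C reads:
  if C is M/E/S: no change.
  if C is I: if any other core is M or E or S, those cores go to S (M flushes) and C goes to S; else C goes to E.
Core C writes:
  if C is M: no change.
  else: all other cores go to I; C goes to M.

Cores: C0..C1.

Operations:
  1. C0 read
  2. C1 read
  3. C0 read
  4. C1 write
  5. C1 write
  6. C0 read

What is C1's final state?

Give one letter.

Op 1: C0 read [C0 read from I: no other sharers -> C0=E (exclusive)] -> [E,I]
Op 2: C1 read [C1 read from I: others=['C0=E'] -> C1=S, others downsized to S] -> [S,S]
Op 3: C0 read [C0 read: already in S, no change] -> [S,S]
Op 4: C1 write [C1 write: invalidate ['C0=S'] -> C1=M] -> [I,M]
Op 5: C1 write [C1 write: already M (modified), no change] -> [I,M]
Op 6: C0 read [C0 read from I: others=['C1=M'] -> C0=S, others downsized to S] -> [S,S]

Answer: S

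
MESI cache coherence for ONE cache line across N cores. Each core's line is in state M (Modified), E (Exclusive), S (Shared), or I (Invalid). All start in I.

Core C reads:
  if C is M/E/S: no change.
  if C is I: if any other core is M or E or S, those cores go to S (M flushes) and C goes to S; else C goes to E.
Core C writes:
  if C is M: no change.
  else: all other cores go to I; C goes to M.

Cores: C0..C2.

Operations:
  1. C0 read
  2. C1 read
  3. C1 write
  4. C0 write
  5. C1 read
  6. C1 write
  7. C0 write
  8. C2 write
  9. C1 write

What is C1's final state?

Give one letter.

Op 1: C0 read [C0 read from I: no other sharers -> C0=E (exclusive)] -> [E,I,I]
Op 2: C1 read [C1 read from I: others=['C0=E'] -> C1=S, others downsized to S] -> [S,S,I]
Op 3: C1 write [C1 write: invalidate ['C0=S'] -> C1=M] -> [I,M,I]
Op 4: C0 write [C0 write: invalidate ['C1=M'] -> C0=M] -> [M,I,I]
Op 5: C1 read [C1 read from I: others=['C0=M'] -> C1=S, others downsized to S] -> [S,S,I]
Op 6: C1 write [C1 write: invalidate ['C0=S'] -> C1=M] -> [I,M,I]
Op 7: C0 write [C0 write: invalidate ['C1=M'] -> C0=M] -> [M,I,I]
Op 8: C2 write [C2 write: invalidate ['C0=M'] -> C2=M] -> [I,I,M]
Op 9: C1 write [C1 write: invalidate ['C2=M'] -> C1=M] -> [I,M,I]

Answer: M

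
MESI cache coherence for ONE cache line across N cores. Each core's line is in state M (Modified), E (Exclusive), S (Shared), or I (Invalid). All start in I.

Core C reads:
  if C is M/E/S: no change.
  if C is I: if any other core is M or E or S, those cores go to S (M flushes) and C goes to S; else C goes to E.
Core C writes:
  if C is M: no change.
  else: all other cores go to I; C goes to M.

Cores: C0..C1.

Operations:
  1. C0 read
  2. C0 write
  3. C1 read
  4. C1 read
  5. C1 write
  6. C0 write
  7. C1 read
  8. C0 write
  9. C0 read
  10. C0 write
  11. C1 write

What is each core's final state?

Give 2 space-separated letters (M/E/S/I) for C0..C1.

Answer: I M

Derivation:
Op 1: C0 read [C0 read from I: no other sharers -> C0=E (exclusive)] -> [E,I]
Op 2: C0 write [C0 write: invalidate none -> C0=M] -> [M,I]
Op 3: C1 read [C1 read from I: others=['C0=M'] -> C1=S, others downsized to S] -> [S,S]
Op 4: C1 read [C1 read: already in S, no change] -> [S,S]
Op 5: C1 write [C1 write: invalidate ['C0=S'] -> C1=M] -> [I,M]
Op 6: C0 write [C0 write: invalidate ['C1=M'] -> C0=M] -> [M,I]
Op 7: C1 read [C1 read from I: others=['C0=M'] -> C1=S, others downsized to S] -> [S,S]
Op 8: C0 write [C0 write: invalidate ['C1=S'] -> C0=M] -> [M,I]
Op 9: C0 read [C0 read: already in M, no change] -> [M,I]
Op 10: C0 write [C0 write: already M (modified), no change] -> [M,I]
Op 11: C1 write [C1 write: invalidate ['C0=M'] -> C1=M] -> [I,M]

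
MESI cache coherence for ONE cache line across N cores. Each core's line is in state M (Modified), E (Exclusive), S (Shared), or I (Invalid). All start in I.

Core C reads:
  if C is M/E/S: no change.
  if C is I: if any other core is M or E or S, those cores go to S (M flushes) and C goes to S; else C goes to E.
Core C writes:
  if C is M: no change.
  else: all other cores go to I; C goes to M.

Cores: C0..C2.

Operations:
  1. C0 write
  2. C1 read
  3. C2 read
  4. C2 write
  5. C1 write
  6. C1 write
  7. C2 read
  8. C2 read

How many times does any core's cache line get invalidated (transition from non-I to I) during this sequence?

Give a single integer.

Op 1: C0 write [C0 write: invalidate none -> C0=M] -> [M,I,I] (invalidations this op: 0; running total: 0)
Op 2: C1 read [C1 read from I: others=['C0=M'] -> C1=S, others downsized to S] -> [S,S,I] (invalidations this op: 0; running total: 0)
Op 3: C2 read [C2 read from I: others=['C0=S', 'C1=S'] -> C2=S, others downsized to S] -> [S,S,S] (invalidations this op: 0; running total: 0)
Op 4: C2 write [C2 write: invalidate ['C0=S', 'C1=S'] -> C2=M] -> [I,I,M] (invalidations this op: 2; running total: 2)
Op 5: C1 write [C1 write: invalidate ['C2=M'] -> C1=M] -> [I,M,I] (invalidations this op: 1; running total: 3)
Op 6: C1 write [C1 write: already M (modified), no change] -> [I,M,I] (invalidations this op: 0; running total: 3)
Op 7: C2 read [C2 read from I: others=['C1=M'] -> C2=S, others downsized to S] -> [I,S,S] (invalidations this op: 0; running total: 3)
Op 8: C2 read [C2 read: already in S, no change] -> [I,S,S] (invalidations this op: 0; running total: 3)

Answer: 3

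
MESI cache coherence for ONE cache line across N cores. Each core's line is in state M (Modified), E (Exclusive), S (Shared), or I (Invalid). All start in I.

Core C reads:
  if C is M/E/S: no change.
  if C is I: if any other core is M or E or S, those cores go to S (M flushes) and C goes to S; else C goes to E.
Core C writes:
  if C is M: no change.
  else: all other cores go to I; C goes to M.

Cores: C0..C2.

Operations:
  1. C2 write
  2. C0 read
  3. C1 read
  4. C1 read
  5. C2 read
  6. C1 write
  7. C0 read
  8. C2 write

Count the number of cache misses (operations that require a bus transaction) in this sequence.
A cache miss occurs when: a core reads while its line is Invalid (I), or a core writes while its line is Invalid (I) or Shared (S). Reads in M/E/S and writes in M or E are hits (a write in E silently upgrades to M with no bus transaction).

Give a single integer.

Op 1: C2 write [C2 write: invalidate none -> C2=M] -> [I,I,M] [MISS #1: write from I]
Op 2: C0 read [C0 read from I: others=['C2=M'] -> C0=S, others downsized to S] -> [S,I,S] [MISS #2: read from I]
Op 3: C1 read [C1 read from I: others=['C0=S', 'C2=S'] -> C1=S, others downsized to S] -> [S,S,S] [MISS #3: read from I]
Op 4: C1 read [C1 read: already in S, no change] -> [S,S,S] [hit: read from S]
Op 5: C2 read [C2 read: already in S, no change] -> [S,S,S] [hit: read from S]
Op 6: C1 write [C1 write: invalidate ['C0=S', 'C2=S'] -> C1=M] -> [I,M,I] [MISS #4: write from S]
Op 7: C0 read [C0 read from I: others=['C1=M'] -> C0=S, others downsized to S] -> [S,S,I] [MISS #5: read from I]
Op 8: C2 write [C2 write: invalidate ['C0=S', 'C1=S'] -> C2=M] -> [I,I,M] [MISS #6: write from I]

Answer: 6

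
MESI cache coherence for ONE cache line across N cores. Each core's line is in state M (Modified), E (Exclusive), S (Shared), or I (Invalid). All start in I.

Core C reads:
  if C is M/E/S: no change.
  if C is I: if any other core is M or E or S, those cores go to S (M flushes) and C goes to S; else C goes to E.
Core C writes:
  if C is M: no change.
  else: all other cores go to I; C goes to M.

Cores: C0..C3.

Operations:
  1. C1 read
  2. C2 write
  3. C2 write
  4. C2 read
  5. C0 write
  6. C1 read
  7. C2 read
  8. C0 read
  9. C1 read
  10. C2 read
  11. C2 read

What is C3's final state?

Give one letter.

Answer: I

Derivation:
Op 1: C1 read [C1 read from I: no other sharers -> C1=E (exclusive)] -> [I,E,I,I]
Op 2: C2 write [C2 write: invalidate ['C1=E'] -> C2=M] -> [I,I,M,I]
Op 3: C2 write [C2 write: already M (modified), no change] -> [I,I,M,I]
Op 4: C2 read [C2 read: already in M, no change] -> [I,I,M,I]
Op 5: C0 write [C0 write: invalidate ['C2=M'] -> C0=M] -> [M,I,I,I]
Op 6: C1 read [C1 read from I: others=['C0=M'] -> C1=S, others downsized to S] -> [S,S,I,I]
Op 7: C2 read [C2 read from I: others=['C0=S', 'C1=S'] -> C2=S, others downsized to S] -> [S,S,S,I]
Op 8: C0 read [C0 read: already in S, no change] -> [S,S,S,I]
Op 9: C1 read [C1 read: already in S, no change] -> [S,S,S,I]
Op 10: C2 read [C2 read: already in S, no change] -> [S,S,S,I]
Op 11: C2 read [C2 read: already in S, no change] -> [S,S,S,I]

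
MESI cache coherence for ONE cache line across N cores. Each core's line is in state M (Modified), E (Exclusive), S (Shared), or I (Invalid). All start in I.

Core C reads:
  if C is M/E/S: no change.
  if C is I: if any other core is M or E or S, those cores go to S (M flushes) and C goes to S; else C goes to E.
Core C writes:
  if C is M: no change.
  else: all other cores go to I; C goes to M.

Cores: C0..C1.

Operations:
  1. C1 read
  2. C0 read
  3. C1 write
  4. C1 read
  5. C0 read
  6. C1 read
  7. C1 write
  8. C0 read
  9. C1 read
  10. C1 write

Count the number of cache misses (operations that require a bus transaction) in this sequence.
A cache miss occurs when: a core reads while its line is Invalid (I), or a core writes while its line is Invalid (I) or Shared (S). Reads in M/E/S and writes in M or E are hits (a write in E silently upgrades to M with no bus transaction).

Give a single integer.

Op 1: C1 read [C1 read from I: no other sharers -> C1=E (exclusive)] -> [I,E] [MISS #1: read from I]
Op 2: C0 read [C0 read from I: others=['C1=E'] -> C0=S, others downsized to S] -> [S,S] [MISS #2: read from I]
Op 3: C1 write [C1 write: invalidate ['C0=S'] -> C1=M] -> [I,M] [MISS #3: write from S]
Op 4: C1 read [C1 read: already in M, no change] -> [I,M] [hit: read from M]
Op 5: C0 read [C0 read from I: others=['C1=M'] -> C0=S, others downsized to S] -> [S,S] [MISS #4: read from I]
Op 6: C1 read [C1 read: already in S, no change] -> [S,S] [hit: read from S]
Op 7: C1 write [C1 write: invalidate ['C0=S'] -> C1=M] -> [I,M] [MISS #5: write from S]
Op 8: C0 read [C0 read from I: others=['C1=M'] -> C0=S, others downsized to S] -> [S,S] [MISS #6: read from I]
Op 9: C1 read [C1 read: already in S, no change] -> [S,S] [hit: read from S]
Op 10: C1 write [C1 write: invalidate ['C0=S'] -> C1=M] -> [I,M] [MISS #7: write from S]

Answer: 7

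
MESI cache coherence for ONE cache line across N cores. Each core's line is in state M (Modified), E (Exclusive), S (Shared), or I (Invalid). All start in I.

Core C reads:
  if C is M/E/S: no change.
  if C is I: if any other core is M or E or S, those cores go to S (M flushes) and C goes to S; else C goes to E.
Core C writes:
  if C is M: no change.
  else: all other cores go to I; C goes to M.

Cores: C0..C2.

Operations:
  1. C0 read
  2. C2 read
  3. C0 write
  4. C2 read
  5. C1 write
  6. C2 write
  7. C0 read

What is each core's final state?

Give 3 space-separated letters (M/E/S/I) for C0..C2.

Answer: S I S

Derivation:
Op 1: C0 read [C0 read from I: no other sharers -> C0=E (exclusive)] -> [E,I,I]
Op 2: C2 read [C2 read from I: others=['C0=E'] -> C2=S, others downsized to S] -> [S,I,S]
Op 3: C0 write [C0 write: invalidate ['C2=S'] -> C0=M] -> [M,I,I]
Op 4: C2 read [C2 read from I: others=['C0=M'] -> C2=S, others downsized to S] -> [S,I,S]
Op 5: C1 write [C1 write: invalidate ['C0=S', 'C2=S'] -> C1=M] -> [I,M,I]
Op 6: C2 write [C2 write: invalidate ['C1=M'] -> C2=M] -> [I,I,M]
Op 7: C0 read [C0 read from I: others=['C2=M'] -> C0=S, others downsized to S] -> [S,I,S]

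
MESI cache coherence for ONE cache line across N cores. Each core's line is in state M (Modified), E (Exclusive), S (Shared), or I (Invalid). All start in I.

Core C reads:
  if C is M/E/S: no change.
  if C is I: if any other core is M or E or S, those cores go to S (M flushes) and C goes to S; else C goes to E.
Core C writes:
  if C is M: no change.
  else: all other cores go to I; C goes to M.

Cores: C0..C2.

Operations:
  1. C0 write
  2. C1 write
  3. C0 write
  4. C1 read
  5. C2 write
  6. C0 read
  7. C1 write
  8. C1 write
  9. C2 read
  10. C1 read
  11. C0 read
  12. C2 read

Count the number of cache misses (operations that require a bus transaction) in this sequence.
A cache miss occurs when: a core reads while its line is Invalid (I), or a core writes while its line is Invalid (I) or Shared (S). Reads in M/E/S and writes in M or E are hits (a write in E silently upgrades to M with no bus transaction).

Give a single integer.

Answer: 9

Derivation:
Op 1: C0 write [C0 write: invalidate none -> C0=M] -> [M,I,I] [MISS #1: write from I]
Op 2: C1 write [C1 write: invalidate ['C0=M'] -> C1=M] -> [I,M,I] [MISS #2: write from I]
Op 3: C0 write [C0 write: invalidate ['C1=M'] -> C0=M] -> [M,I,I] [MISS #3: write from I]
Op 4: C1 read [C1 read from I: others=['C0=M'] -> C1=S, others downsized to S] -> [S,S,I] [MISS #4: read from I]
Op 5: C2 write [C2 write: invalidate ['C0=S', 'C1=S'] -> C2=M] -> [I,I,M] [MISS #5: write from I]
Op 6: C0 read [C0 read from I: others=['C2=M'] -> C0=S, others downsized to S] -> [S,I,S] [MISS #6: read from I]
Op 7: C1 write [C1 write: invalidate ['C0=S', 'C2=S'] -> C1=M] -> [I,M,I] [MISS #7: write from I]
Op 8: C1 write [C1 write: already M (modified), no change] -> [I,M,I] [hit: write from M]
Op 9: C2 read [C2 read from I: others=['C1=M'] -> C2=S, others downsized to S] -> [I,S,S] [MISS #8: read from I]
Op 10: C1 read [C1 read: already in S, no change] -> [I,S,S] [hit: read from S]
Op 11: C0 read [C0 read from I: others=['C1=S', 'C2=S'] -> C0=S, others downsized to S] -> [S,S,S] [MISS #9: read from I]
Op 12: C2 read [C2 read: already in S, no change] -> [S,S,S] [hit: read from S]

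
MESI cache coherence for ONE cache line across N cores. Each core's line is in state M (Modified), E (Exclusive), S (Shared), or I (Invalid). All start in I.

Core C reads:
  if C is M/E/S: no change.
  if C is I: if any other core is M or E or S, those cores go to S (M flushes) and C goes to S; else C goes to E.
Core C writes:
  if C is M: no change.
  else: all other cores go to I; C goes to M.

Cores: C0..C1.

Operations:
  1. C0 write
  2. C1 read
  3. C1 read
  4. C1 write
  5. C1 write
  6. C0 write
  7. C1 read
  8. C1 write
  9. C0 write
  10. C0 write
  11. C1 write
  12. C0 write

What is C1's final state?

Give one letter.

Answer: I

Derivation:
Op 1: C0 write [C0 write: invalidate none -> C0=M] -> [M,I]
Op 2: C1 read [C1 read from I: others=['C0=M'] -> C1=S, others downsized to S] -> [S,S]
Op 3: C1 read [C1 read: already in S, no change] -> [S,S]
Op 4: C1 write [C1 write: invalidate ['C0=S'] -> C1=M] -> [I,M]
Op 5: C1 write [C1 write: already M (modified), no change] -> [I,M]
Op 6: C0 write [C0 write: invalidate ['C1=M'] -> C0=M] -> [M,I]
Op 7: C1 read [C1 read from I: others=['C0=M'] -> C1=S, others downsized to S] -> [S,S]
Op 8: C1 write [C1 write: invalidate ['C0=S'] -> C1=M] -> [I,M]
Op 9: C0 write [C0 write: invalidate ['C1=M'] -> C0=M] -> [M,I]
Op 10: C0 write [C0 write: already M (modified), no change] -> [M,I]
Op 11: C1 write [C1 write: invalidate ['C0=M'] -> C1=M] -> [I,M]
Op 12: C0 write [C0 write: invalidate ['C1=M'] -> C0=M] -> [M,I]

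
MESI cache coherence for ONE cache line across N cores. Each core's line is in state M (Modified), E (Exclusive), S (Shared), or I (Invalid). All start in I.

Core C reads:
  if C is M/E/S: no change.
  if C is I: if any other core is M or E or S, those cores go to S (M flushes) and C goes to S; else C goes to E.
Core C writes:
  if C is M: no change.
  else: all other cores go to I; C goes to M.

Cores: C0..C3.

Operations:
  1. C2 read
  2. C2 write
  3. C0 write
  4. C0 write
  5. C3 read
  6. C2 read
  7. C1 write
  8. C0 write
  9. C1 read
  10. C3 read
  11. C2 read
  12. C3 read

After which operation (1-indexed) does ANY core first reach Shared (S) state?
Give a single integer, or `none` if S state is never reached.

Op 1: C2 read [C2 read from I: no other sharers -> C2=E (exclusive)] -> [I,I,E,I]
Op 2: C2 write [C2 write: invalidate none -> C2=M] -> [I,I,M,I]
Op 3: C0 write [C0 write: invalidate ['C2=M'] -> C0=M] -> [M,I,I,I]
Op 4: C0 write [C0 write: already M (modified), no change] -> [M,I,I,I]
Op 5: C3 read [C3 read from I: others=['C0=M'] -> C3=S, others downsized to S] -> [S,I,I,S]
  -> First S state at op 5; remaining ops need not be traced.

Answer: 5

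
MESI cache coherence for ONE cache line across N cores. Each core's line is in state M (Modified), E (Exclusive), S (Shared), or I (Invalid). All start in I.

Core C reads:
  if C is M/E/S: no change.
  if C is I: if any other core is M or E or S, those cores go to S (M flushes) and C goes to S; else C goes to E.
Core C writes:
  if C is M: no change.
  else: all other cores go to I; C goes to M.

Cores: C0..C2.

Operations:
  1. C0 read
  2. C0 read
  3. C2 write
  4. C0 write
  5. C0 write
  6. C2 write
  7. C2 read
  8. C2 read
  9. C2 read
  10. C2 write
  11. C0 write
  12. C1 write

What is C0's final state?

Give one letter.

Op 1: C0 read [C0 read from I: no other sharers -> C0=E (exclusive)] -> [E,I,I]
Op 2: C0 read [C0 read: already in E, no change] -> [E,I,I]
Op 3: C2 write [C2 write: invalidate ['C0=E'] -> C2=M] -> [I,I,M]
Op 4: C0 write [C0 write: invalidate ['C2=M'] -> C0=M] -> [M,I,I]
Op 5: C0 write [C0 write: already M (modified), no change] -> [M,I,I]
Op 6: C2 write [C2 write: invalidate ['C0=M'] -> C2=M] -> [I,I,M]
Op 7: C2 read [C2 read: already in M, no change] -> [I,I,M]
Op 8: C2 read [C2 read: already in M, no change] -> [I,I,M]
Op 9: C2 read [C2 read: already in M, no change] -> [I,I,M]
Op 10: C2 write [C2 write: already M (modified), no change] -> [I,I,M]
Op 11: C0 write [C0 write: invalidate ['C2=M'] -> C0=M] -> [M,I,I]
Op 12: C1 write [C1 write: invalidate ['C0=M'] -> C1=M] -> [I,M,I]

Answer: I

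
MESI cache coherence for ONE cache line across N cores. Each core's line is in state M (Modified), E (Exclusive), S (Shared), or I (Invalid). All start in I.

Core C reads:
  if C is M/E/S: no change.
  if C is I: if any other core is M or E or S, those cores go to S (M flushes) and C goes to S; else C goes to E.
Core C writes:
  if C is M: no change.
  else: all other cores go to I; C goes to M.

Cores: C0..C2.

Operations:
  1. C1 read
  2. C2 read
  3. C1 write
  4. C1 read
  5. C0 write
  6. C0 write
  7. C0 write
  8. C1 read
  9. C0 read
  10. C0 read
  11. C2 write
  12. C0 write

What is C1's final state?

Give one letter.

Op 1: C1 read [C1 read from I: no other sharers -> C1=E (exclusive)] -> [I,E,I]
Op 2: C2 read [C2 read from I: others=['C1=E'] -> C2=S, others downsized to S] -> [I,S,S]
Op 3: C1 write [C1 write: invalidate ['C2=S'] -> C1=M] -> [I,M,I]
Op 4: C1 read [C1 read: already in M, no change] -> [I,M,I]
Op 5: C0 write [C0 write: invalidate ['C1=M'] -> C0=M] -> [M,I,I]
Op 6: C0 write [C0 write: already M (modified), no change] -> [M,I,I]
Op 7: C0 write [C0 write: already M (modified), no change] -> [M,I,I]
Op 8: C1 read [C1 read from I: others=['C0=M'] -> C1=S, others downsized to S] -> [S,S,I]
Op 9: C0 read [C0 read: already in S, no change] -> [S,S,I]
Op 10: C0 read [C0 read: already in S, no change] -> [S,S,I]
Op 11: C2 write [C2 write: invalidate ['C0=S', 'C1=S'] -> C2=M] -> [I,I,M]
Op 12: C0 write [C0 write: invalidate ['C2=M'] -> C0=M] -> [M,I,I]

Answer: I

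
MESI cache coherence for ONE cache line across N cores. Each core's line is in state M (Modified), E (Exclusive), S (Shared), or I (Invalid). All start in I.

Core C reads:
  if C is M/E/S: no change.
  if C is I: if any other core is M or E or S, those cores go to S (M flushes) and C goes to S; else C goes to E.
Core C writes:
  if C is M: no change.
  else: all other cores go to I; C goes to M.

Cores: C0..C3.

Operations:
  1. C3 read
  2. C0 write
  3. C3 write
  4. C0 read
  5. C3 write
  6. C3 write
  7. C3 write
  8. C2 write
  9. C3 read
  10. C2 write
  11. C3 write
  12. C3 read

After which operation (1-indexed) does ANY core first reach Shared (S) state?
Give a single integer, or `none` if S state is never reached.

Answer: 4

Derivation:
Op 1: C3 read [C3 read from I: no other sharers -> C3=E (exclusive)] -> [I,I,I,E]
Op 2: C0 write [C0 write: invalidate ['C3=E'] -> C0=M] -> [M,I,I,I]
Op 3: C3 write [C3 write: invalidate ['C0=M'] -> C3=M] -> [I,I,I,M]
Op 4: C0 read [C0 read from I: others=['C3=M'] -> C0=S, others downsized to S] -> [S,I,I,S]
  -> First S state at op 4; remaining ops need not be traced.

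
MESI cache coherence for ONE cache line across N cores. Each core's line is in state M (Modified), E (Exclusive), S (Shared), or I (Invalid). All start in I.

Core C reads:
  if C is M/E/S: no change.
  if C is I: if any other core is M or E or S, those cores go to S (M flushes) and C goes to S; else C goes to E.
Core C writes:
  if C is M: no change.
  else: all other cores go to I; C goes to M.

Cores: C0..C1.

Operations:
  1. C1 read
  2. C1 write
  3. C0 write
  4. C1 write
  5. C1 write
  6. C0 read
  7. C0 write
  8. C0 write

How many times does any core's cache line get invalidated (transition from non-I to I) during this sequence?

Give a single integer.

Op 1: C1 read [C1 read from I: no other sharers -> C1=E (exclusive)] -> [I,E] (invalidations this op: 0; running total: 0)
Op 2: C1 write [C1 write: invalidate none -> C1=M] -> [I,M] (invalidations this op: 0; running total: 0)
Op 3: C0 write [C0 write: invalidate ['C1=M'] -> C0=M] -> [M,I] (invalidations this op: 1; running total: 1)
Op 4: C1 write [C1 write: invalidate ['C0=M'] -> C1=M] -> [I,M] (invalidations this op: 1; running total: 2)
Op 5: C1 write [C1 write: already M (modified), no change] -> [I,M] (invalidations this op: 0; running total: 2)
Op 6: C0 read [C0 read from I: others=['C1=M'] -> C0=S, others downsized to S] -> [S,S] (invalidations this op: 0; running total: 2)
Op 7: C0 write [C0 write: invalidate ['C1=S'] -> C0=M] -> [M,I] (invalidations this op: 1; running total: 3)
Op 8: C0 write [C0 write: already M (modified), no change] -> [M,I] (invalidations this op: 0; running total: 3)

Answer: 3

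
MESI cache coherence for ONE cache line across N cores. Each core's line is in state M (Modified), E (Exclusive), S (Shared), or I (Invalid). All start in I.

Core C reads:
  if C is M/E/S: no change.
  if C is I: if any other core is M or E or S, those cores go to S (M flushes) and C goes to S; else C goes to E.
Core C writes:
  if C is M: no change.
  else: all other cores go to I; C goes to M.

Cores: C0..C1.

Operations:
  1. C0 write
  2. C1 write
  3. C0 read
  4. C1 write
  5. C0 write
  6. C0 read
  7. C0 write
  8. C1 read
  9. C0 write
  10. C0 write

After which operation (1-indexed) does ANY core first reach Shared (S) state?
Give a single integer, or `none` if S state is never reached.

Answer: 3

Derivation:
Op 1: C0 write [C0 write: invalidate none -> C0=M] -> [M,I]
Op 2: C1 write [C1 write: invalidate ['C0=M'] -> C1=M] -> [I,M]
Op 3: C0 read [C0 read from I: others=['C1=M'] -> C0=S, others downsized to S] -> [S,S]
  -> First S state at op 3; remaining ops need not be traced.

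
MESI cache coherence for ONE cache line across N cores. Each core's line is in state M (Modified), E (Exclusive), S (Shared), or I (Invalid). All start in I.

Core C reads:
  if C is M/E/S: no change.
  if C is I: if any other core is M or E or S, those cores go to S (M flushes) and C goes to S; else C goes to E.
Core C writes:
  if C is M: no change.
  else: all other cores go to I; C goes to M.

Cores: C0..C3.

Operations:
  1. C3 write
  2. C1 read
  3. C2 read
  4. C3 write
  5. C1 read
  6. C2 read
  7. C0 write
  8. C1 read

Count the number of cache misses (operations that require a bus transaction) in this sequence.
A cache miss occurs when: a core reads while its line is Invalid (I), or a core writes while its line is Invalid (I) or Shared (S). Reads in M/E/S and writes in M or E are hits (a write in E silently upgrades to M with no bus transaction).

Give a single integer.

Answer: 8

Derivation:
Op 1: C3 write [C3 write: invalidate none -> C3=M] -> [I,I,I,M] [MISS #1: write from I]
Op 2: C1 read [C1 read from I: others=['C3=M'] -> C1=S, others downsized to S] -> [I,S,I,S] [MISS #2: read from I]
Op 3: C2 read [C2 read from I: others=['C1=S', 'C3=S'] -> C2=S, others downsized to S] -> [I,S,S,S] [MISS #3: read from I]
Op 4: C3 write [C3 write: invalidate ['C1=S', 'C2=S'] -> C3=M] -> [I,I,I,M] [MISS #4: write from S]
Op 5: C1 read [C1 read from I: others=['C3=M'] -> C1=S, others downsized to S] -> [I,S,I,S] [MISS #5: read from I]
Op 6: C2 read [C2 read from I: others=['C1=S', 'C3=S'] -> C2=S, others downsized to S] -> [I,S,S,S] [MISS #6: read from I]
Op 7: C0 write [C0 write: invalidate ['C1=S', 'C2=S', 'C3=S'] -> C0=M] -> [M,I,I,I] [MISS #7: write from I]
Op 8: C1 read [C1 read from I: others=['C0=M'] -> C1=S, others downsized to S] -> [S,S,I,I] [MISS #8: read from I]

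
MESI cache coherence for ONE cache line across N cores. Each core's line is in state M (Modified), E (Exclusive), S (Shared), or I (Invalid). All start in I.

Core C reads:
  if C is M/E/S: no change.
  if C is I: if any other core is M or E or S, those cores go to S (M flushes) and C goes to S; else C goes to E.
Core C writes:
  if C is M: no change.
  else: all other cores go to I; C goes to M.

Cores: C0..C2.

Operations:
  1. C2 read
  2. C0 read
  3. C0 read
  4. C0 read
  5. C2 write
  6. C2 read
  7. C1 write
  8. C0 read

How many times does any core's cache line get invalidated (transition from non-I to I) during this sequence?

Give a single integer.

Op 1: C2 read [C2 read from I: no other sharers -> C2=E (exclusive)] -> [I,I,E] (invalidations this op: 0; running total: 0)
Op 2: C0 read [C0 read from I: others=['C2=E'] -> C0=S, others downsized to S] -> [S,I,S] (invalidations this op: 0; running total: 0)
Op 3: C0 read [C0 read: already in S, no change] -> [S,I,S] (invalidations this op: 0; running total: 0)
Op 4: C0 read [C0 read: already in S, no change] -> [S,I,S] (invalidations this op: 0; running total: 0)
Op 5: C2 write [C2 write: invalidate ['C0=S'] -> C2=M] -> [I,I,M] (invalidations this op: 1; running total: 1)
Op 6: C2 read [C2 read: already in M, no change] -> [I,I,M] (invalidations this op: 0; running total: 1)
Op 7: C1 write [C1 write: invalidate ['C2=M'] -> C1=M] -> [I,M,I] (invalidations this op: 1; running total: 2)
Op 8: C0 read [C0 read from I: others=['C1=M'] -> C0=S, others downsized to S] -> [S,S,I] (invalidations this op: 0; running total: 2)

Answer: 2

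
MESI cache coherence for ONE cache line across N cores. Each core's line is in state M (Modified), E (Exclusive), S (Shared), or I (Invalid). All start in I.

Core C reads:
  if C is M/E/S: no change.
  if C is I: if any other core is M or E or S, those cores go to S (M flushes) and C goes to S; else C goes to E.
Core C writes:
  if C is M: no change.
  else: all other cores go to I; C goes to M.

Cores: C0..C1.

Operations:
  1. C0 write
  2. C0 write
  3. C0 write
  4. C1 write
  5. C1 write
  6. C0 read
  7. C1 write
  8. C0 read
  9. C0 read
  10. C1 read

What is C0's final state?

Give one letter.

Answer: S

Derivation:
Op 1: C0 write [C0 write: invalidate none -> C0=M] -> [M,I]
Op 2: C0 write [C0 write: already M (modified), no change] -> [M,I]
Op 3: C0 write [C0 write: already M (modified), no change] -> [M,I]
Op 4: C1 write [C1 write: invalidate ['C0=M'] -> C1=M] -> [I,M]
Op 5: C1 write [C1 write: already M (modified), no change] -> [I,M]
Op 6: C0 read [C0 read from I: others=['C1=M'] -> C0=S, others downsized to S] -> [S,S]
Op 7: C1 write [C1 write: invalidate ['C0=S'] -> C1=M] -> [I,M]
Op 8: C0 read [C0 read from I: others=['C1=M'] -> C0=S, others downsized to S] -> [S,S]
Op 9: C0 read [C0 read: already in S, no change] -> [S,S]
Op 10: C1 read [C1 read: already in S, no change] -> [S,S]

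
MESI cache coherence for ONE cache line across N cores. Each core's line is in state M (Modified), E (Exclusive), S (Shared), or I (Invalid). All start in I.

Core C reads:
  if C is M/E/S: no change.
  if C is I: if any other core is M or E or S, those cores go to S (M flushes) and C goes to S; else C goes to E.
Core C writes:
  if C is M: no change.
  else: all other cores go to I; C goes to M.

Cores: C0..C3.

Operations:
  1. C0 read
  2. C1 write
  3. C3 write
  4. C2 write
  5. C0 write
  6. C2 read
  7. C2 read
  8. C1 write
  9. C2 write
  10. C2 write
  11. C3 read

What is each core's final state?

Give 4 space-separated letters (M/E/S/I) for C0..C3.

Answer: I I S S

Derivation:
Op 1: C0 read [C0 read from I: no other sharers -> C0=E (exclusive)] -> [E,I,I,I]
Op 2: C1 write [C1 write: invalidate ['C0=E'] -> C1=M] -> [I,M,I,I]
Op 3: C3 write [C3 write: invalidate ['C1=M'] -> C3=M] -> [I,I,I,M]
Op 4: C2 write [C2 write: invalidate ['C3=M'] -> C2=M] -> [I,I,M,I]
Op 5: C0 write [C0 write: invalidate ['C2=M'] -> C0=M] -> [M,I,I,I]
Op 6: C2 read [C2 read from I: others=['C0=M'] -> C2=S, others downsized to S] -> [S,I,S,I]
Op 7: C2 read [C2 read: already in S, no change] -> [S,I,S,I]
Op 8: C1 write [C1 write: invalidate ['C0=S', 'C2=S'] -> C1=M] -> [I,M,I,I]
Op 9: C2 write [C2 write: invalidate ['C1=M'] -> C2=M] -> [I,I,M,I]
Op 10: C2 write [C2 write: already M (modified), no change] -> [I,I,M,I]
Op 11: C3 read [C3 read from I: others=['C2=M'] -> C3=S, others downsized to S] -> [I,I,S,S]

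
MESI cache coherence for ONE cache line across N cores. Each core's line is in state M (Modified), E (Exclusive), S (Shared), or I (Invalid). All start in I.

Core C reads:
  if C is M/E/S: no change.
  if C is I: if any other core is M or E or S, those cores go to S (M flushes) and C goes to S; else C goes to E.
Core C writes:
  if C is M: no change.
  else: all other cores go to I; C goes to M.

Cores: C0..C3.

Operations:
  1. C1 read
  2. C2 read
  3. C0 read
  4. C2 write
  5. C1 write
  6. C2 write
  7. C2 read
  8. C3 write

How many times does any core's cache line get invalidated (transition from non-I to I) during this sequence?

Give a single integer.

Answer: 5

Derivation:
Op 1: C1 read [C1 read from I: no other sharers -> C1=E (exclusive)] -> [I,E,I,I] (invalidations this op: 0; running total: 0)
Op 2: C2 read [C2 read from I: others=['C1=E'] -> C2=S, others downsized to S] -> [I,S,S,I] (invalidations this op: 0; running total: 0)
Op 3: C0 read [C0 read from I: others=['C1=S', 'C2=S'] -> C0=S, others downsized to S] -> [S,S,S,I] (invalidations this op: 0; running total: 0)
Op 4: C2 write [C2 write: invalidate ['C0=S', 'C1=S'] -> C2=M] -> [I,I,M,I] (invalidations this op: 2; running total: 2)
Op 5: C1 write [C1 write: invalidate ['C2=M'] -> C1=M] -> [I,M,I,I] (invalidations this op: 1; running total: 3)
Op 6: C2 write [C2 write: invalidate ['C1=M'] -> C2=M] -> [I,I,M,I] (invalidations this op: 1; running total: 4)
Op 7: C2 read [C2 read: already in M, no change] -> [I,I,M,I] (invalidations this op: 0; running total: 4)
Op 8: C3 write [C3 write: invalidate ['C2=M'] -> C3=M] -> [I,I,I,M] (invalidations this op: 1; running total: 5)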